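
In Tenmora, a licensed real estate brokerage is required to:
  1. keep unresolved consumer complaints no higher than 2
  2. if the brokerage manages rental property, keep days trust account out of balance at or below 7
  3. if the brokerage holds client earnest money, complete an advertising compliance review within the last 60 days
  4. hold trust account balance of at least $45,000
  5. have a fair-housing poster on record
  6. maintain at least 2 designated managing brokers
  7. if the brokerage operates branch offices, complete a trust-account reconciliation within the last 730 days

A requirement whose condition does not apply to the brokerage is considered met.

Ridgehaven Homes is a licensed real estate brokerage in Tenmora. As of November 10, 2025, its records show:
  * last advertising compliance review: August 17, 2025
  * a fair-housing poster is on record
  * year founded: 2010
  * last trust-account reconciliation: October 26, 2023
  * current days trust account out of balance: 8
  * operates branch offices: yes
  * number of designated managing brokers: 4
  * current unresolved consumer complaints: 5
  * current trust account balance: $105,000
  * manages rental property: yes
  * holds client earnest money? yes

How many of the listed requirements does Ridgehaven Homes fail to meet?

4

1. unresolved consumer complaints 5 > 2 → not met
2. condition 'manages rental property' holds; days trust account out of balance 8 > 7 → not met
3. condition 'holds client earnest money' holds; advertising compliance review 85 days ago vs limit 60 → not met
4. trust account balance $105,000 ≥ $45,000 → met
5. fair-housing poster present → met
6. designated managing brokers 4 ≥ 2 → met
7. condition 'operates branch offices' holds; trust-account reconciliation 746 days ago vs limit 730 → not met
Not met: 4 of 7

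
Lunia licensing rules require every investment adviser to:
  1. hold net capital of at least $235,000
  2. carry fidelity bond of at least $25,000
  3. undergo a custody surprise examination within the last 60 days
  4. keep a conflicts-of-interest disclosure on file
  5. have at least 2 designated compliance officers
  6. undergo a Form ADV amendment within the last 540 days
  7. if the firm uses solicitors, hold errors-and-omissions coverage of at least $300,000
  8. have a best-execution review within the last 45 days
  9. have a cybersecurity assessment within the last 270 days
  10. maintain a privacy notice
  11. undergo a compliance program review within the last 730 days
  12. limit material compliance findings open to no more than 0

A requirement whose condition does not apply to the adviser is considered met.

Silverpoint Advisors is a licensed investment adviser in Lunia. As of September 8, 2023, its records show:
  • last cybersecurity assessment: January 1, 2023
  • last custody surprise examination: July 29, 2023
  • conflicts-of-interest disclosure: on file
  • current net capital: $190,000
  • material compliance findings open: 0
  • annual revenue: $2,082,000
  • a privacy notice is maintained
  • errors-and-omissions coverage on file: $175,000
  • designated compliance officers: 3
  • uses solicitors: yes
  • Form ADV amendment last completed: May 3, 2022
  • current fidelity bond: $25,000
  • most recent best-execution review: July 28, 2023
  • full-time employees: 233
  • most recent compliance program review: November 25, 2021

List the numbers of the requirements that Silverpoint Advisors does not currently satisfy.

1, 7

1. net capital $190,000 < $235,000 → not met
2. fidelity bond $25,000 ≥ $25,000 → met
3. custody surprise examination 41 days ago vs limit 60 → met
4. conflicts-of-interest disclosure present → met
5. designated compliance officers 3 ≥ 2 → met
6. Form ADV amendment 493 days ago vs limit 540 → met
7. condition 'uses solicitors' holds; errors-and-omissions coverage $175,000 < $300,000 → not met
8. best-execution review 42 days ago vs limit 45 → met
9. cybersecurity assessment 250 days ago vs limit 270 → met
10. privacy notice present → met
11. compliance program review 652 days ago vs limit 730 → met
12. material compliance findings open 0 ≤ 0 → met
Not met: 1, 7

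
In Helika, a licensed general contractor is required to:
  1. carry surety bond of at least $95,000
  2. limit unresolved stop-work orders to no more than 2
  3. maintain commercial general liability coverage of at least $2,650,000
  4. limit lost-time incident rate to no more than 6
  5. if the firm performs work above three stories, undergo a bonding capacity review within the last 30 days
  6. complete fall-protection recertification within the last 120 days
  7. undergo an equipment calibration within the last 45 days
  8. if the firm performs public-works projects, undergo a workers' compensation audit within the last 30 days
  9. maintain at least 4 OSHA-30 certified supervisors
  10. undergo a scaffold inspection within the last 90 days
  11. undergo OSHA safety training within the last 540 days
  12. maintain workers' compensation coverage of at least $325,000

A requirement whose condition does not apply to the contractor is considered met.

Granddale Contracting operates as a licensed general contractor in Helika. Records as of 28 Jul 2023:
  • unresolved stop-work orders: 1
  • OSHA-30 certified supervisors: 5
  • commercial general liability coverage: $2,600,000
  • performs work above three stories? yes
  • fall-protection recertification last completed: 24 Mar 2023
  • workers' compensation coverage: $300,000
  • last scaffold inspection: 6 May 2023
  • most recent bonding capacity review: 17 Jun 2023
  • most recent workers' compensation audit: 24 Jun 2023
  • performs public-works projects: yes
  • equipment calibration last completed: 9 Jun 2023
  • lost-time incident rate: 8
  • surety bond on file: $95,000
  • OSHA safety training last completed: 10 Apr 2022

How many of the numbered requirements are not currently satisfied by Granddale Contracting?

1. surety bond $95,000 ≥ $95,000 → met
2. unresolved stop-work orders 1 ≤ 2 → met
3. commercial general liability coverage $2,600,000 < $2,650,000 → not met
4. lost-time incident rate 8 > 6 → not met
5. condition 'performs work above three stories' holds; bonding capacity review 41 days ago vs limit 30 → not met
6. fall-protection recertification 126 days ago vs limit 120 → not met
7. equipment calibration 49 days ago vs limit 45 → not met
8. condition 'performs public-works projects' holds; workers' compensation audit 34 days ago vs limit 30 → not met
9. OSHA-30 certified supervisors 5 ≥ 4 → met
10. scaffold inspection 83 days ago vs limit 90 → met
11. OSHA safety training 474 days ago vs limit 540 → met
12. workers' compensation coverage $300,000 < $325,000 → not met
Not met: 7 of 12

7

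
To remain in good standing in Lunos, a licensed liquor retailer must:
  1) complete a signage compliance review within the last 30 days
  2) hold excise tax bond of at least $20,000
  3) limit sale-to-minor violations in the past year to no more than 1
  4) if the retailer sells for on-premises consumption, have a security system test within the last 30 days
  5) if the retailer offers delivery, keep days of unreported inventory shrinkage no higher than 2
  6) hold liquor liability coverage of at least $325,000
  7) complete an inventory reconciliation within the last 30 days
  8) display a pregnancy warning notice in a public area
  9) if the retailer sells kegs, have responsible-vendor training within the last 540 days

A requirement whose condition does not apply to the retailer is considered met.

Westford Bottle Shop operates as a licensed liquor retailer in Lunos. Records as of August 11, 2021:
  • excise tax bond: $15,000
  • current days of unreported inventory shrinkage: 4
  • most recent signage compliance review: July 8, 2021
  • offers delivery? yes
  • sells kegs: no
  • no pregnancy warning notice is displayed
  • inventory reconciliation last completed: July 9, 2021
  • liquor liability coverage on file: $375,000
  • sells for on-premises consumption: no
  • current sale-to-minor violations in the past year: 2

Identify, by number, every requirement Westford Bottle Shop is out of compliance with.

1. signage compliance review 34 days ago vs limit 30 → not met
2. excise tax bond $15,000 < $20,000 → not met
3. sale-to-minor violations in the past year 2 > 1 → not met
4. condition 'sells for on-premises consumption' does not hold → requirement n/a → met
5. condition 'offers delivery' holds; days of unreported inventory shrinkage 4 > 2 → not met
6. liquor liability coverage $375,000 ≥ $325,000 → met
7. inventory reconciliation 33 days ago vs limit 30 → not met
8. pregnancy warning notice absent → not met
9. condition 'sells kegs' does not hold → requirement n/a → met
Not met: 1, 2, 3, 5, 7, 8

1, 2, 3, 5, 7, 8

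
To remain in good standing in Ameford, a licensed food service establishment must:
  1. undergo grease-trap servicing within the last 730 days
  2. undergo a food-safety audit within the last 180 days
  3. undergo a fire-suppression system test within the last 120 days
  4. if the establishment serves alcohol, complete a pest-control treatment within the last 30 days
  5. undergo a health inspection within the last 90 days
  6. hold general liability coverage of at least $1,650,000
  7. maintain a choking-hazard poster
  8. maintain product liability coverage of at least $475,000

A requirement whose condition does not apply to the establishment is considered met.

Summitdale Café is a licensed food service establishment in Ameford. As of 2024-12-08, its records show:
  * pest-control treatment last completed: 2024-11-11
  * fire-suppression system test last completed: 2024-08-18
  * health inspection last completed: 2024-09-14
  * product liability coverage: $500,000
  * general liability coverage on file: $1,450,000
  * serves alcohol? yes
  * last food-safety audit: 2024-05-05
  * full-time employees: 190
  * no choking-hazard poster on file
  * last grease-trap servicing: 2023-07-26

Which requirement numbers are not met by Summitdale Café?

2, 6, 7

1. grease-trap servicing 501 days ago vs limit 730 → met
2. food-safety audit 217 days ago vs limit 180 → not met
3. fire-suppression system test 112 days ago vs limit 120 → met
4. condition 'serves alcohol' holds; pest-control treatment 27 days ago vs limit 30 → met
5. health inspection 85 days ago vs limit 90 → met
6. general liability coverage $1,450,000 < $1,650,000 → not met
7. choking-hazard poster absent → not met
8. product liability coverage $500,000 ≥ $475,000 → met
Not met: 2, 6, 7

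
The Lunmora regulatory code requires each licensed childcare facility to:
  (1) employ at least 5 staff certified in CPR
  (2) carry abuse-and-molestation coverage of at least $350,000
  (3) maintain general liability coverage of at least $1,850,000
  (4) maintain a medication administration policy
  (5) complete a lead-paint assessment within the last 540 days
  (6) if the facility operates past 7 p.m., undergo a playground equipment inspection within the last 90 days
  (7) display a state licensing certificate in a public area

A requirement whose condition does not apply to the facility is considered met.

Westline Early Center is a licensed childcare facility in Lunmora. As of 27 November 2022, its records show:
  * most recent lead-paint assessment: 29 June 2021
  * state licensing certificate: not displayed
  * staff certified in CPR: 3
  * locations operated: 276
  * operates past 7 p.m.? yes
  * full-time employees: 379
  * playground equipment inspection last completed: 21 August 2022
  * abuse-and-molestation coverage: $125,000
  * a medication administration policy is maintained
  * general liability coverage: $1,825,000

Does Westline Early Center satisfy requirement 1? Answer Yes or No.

No

1. staff certified in CPR 3 < 5 → not met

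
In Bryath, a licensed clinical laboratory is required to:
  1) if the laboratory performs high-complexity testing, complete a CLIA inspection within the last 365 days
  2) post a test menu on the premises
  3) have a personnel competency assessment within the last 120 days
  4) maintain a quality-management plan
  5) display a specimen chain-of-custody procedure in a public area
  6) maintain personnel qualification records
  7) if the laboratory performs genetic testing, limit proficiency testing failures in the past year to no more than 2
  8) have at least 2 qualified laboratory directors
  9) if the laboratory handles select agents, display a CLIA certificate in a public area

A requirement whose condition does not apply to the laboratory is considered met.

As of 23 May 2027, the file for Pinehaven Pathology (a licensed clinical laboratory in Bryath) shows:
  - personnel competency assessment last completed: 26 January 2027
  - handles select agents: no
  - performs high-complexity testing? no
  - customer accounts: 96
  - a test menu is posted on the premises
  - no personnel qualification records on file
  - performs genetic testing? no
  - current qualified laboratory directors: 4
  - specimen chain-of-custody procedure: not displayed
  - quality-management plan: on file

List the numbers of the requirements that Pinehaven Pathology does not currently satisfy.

1. condition 'performs high-complexity testing' does not hold → requirement n/a → met
2. test menu present → met
3. personnel competency assessment 117 days ago vs limit 120 → met
4. quality-management plan present → met
5. specimen chain-of-custody procedure absent → not met
6. personnel qualification records absent → not met
7. condition 'performs genetic testing' does not hold → requirement n/a → met
8. qualified laboratory directors 4 ≥ 2 → met
9. condition 'handles select agents' does not hold → requirement n/a → met
Not met: 5, 6

5, 6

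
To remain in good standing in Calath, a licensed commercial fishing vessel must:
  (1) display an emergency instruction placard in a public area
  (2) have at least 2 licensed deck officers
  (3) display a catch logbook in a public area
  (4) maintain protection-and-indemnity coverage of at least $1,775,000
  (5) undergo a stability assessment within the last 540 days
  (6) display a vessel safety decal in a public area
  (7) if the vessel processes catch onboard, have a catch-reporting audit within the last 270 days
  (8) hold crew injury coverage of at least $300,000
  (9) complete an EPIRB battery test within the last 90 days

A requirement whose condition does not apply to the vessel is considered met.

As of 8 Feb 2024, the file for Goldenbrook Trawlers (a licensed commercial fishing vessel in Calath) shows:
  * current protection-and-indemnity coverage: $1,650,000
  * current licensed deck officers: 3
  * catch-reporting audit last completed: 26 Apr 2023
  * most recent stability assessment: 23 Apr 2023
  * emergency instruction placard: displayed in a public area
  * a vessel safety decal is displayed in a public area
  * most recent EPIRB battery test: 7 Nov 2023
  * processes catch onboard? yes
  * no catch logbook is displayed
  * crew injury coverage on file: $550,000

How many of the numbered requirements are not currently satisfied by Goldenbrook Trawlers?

4

1. emergency instruction placard present → met
2. licensed deck officers 3 ≥ 2 → met
3. catch logbook absent → not met
4. protection-and-indemnity coverage $1,650,000 < $1,775,000 → not met
5. stability assessment 291 days ago vs limit 540 → met
6. vessel safety decal present → met
7. condition 'processes catch onboard' holds; catch-reporting audit 288 days ago vs limit 270 → not met
8. crew injury coverage $550,000 ≥ $300,000 → met
9. EPIRB battery test 93 days ago vs limit 90 → not met
Not met: 4 of 9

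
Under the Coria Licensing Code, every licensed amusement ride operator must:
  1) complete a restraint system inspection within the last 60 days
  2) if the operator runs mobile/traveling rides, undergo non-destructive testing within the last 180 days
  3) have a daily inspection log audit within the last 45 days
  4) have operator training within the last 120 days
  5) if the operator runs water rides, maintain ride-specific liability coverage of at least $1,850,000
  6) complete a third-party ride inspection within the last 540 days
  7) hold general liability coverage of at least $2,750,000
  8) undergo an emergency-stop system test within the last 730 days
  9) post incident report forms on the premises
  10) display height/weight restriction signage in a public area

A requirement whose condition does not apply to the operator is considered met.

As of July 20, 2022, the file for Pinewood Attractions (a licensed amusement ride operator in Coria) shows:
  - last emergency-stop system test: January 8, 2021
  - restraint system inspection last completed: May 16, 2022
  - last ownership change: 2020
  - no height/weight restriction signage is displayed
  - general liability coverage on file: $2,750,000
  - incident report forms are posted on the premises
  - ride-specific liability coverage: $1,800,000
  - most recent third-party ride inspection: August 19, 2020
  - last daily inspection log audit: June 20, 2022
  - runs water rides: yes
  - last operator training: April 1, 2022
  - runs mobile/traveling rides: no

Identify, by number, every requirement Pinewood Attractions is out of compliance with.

1, 5, 6, 10

1. restraint system inspection 65 days ago vs limit 60 → not met
2. condition 'runs mobile/traveling rides' does not hold → requirement n/a → met
3. daily inspection log audit 30 days ago vs limit 45 → met
4. operator training 110 days ago vs limit 120 → met
5. condition 'runs water rides' holds; ride-specific liability coverage $1,800,000 < $1,850,000 → not met
6. third-party ride inspection 700 days ago vs limit 540 → not met
7. general liability coverage $2,750,000 ≥ $2,750,000 → met
8. emergency-stop system test 558 days ago vs limit 730 → met
9. incident report forms present → met
10. height/weight restriction signage absent → not met
Not met: 1, 5, 6, 10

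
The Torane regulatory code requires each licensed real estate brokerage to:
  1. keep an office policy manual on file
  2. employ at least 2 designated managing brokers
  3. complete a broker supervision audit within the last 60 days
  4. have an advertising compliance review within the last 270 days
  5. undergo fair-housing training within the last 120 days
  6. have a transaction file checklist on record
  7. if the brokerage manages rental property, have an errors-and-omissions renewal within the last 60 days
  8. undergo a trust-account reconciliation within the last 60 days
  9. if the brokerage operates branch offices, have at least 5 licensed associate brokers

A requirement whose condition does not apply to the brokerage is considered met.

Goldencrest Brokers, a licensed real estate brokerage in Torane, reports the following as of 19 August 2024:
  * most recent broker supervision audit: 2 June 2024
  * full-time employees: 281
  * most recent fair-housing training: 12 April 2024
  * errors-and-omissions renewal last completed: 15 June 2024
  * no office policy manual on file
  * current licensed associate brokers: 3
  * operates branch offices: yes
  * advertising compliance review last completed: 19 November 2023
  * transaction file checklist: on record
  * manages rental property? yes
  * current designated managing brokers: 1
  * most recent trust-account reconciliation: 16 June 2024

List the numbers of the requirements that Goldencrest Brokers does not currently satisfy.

1, 2, 3, 4, 5, 7, 8, 9

1. office policy manual absent → not met
2. designated managing brokers 1 < 2 → not met
3. broker supervision audit 78 days ago vs limit 60 → not met
4. advertising compliance review 274 days ago vs limit 270 → not met
5. fair-housing training 129 days ago vs limit 120 → not met
6. transaction file checklist present → met
7. condition 'manages rental property' holds; errors-and-omissions renewal 65 days ago vs limit 60 → not met
8. trust-account reconciliation 64 days ago vs limit 60 → not met
9. condition 'operates branch offices' holds; licensed associate brokers 3 < 5 → not met
Not met: 1, 2, 3, 4, 5, 7, 8, 9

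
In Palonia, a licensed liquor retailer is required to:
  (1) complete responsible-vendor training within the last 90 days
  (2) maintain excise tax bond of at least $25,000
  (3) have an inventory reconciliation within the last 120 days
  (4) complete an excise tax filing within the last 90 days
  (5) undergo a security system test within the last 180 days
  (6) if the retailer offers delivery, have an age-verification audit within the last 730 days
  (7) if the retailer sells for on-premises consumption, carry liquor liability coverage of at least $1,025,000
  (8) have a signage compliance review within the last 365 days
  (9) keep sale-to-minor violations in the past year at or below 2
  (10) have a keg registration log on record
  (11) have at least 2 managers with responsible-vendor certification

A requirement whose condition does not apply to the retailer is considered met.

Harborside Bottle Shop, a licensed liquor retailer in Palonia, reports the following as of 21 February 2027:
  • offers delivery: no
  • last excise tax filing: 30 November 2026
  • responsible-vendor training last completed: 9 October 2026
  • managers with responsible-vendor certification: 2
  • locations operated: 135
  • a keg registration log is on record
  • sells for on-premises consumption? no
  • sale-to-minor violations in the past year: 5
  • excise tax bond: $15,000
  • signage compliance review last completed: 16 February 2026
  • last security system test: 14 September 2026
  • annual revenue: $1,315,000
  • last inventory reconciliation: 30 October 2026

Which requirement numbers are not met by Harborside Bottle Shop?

1. responsible-vendor training 135 days ago vs limit 90 → not met
2. excise tax bond $15,000 < $25,000 → not met
3. inventory reconciliation 114 days ago vs limit 120 → met
4. excise tax filing 83 days ago vs limit 90 → met
5. security system test 160 days ago vs limit 180 → met
6. condition 'offers delivery' does not hold → requirement n/a → met
7. condition 'sells for on-premises consumption' does not hold → requirement n/a → met
8. signage compliance review 370 days ago vs limit 365 → not met
9. sale-to-minor violations in the past year 5 > 2 → not met
10. keg registration log present → met
11. managers with responsible-vendor certification 2 ≥ 2 → met
Not met: 1, 2, 8, 9

1, 2, 8, 9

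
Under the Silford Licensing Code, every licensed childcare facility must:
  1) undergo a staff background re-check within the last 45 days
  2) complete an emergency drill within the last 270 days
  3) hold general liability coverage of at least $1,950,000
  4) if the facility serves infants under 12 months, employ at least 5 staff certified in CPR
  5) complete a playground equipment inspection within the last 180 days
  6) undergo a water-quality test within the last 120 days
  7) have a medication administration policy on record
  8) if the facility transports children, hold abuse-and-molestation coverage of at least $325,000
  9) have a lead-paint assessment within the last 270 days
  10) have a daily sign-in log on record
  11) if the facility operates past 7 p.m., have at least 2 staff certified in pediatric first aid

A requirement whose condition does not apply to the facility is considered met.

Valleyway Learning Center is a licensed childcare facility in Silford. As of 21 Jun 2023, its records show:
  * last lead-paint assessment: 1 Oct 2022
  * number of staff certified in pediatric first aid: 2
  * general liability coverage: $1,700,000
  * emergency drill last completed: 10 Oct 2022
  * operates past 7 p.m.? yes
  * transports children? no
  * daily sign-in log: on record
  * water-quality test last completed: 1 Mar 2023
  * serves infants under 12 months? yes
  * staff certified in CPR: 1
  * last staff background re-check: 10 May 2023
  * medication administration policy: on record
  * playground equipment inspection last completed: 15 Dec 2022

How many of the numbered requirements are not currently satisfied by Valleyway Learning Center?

1. staff background re-check 42 days ago vs limit 45 → met
2. emergency drill 254 days ago vs limit 270 → met
3. general liability coverage $1,700,000 < $1,950,000 → not met
4. condition 'serves infants under 12 months' holds; staff certified in CPR 1 < 5 → not met
5. playground equipment inspection 188 days ago vs limit 180 → not met
6. water-quality test 112 days ago vs limit 120 → met
7. medication administration policy present → met
8. condition 'transports children' does not hold → requirement n/a → met
9. lead-paint assessment 263 days ago vs limit 270 → met
10. daily sign-in log present → met
11. condition 'operates past 7 p.m.' holds; staff certified in pediatric first aid 2 ≥ 2 → met
Not met: 3 of 11

3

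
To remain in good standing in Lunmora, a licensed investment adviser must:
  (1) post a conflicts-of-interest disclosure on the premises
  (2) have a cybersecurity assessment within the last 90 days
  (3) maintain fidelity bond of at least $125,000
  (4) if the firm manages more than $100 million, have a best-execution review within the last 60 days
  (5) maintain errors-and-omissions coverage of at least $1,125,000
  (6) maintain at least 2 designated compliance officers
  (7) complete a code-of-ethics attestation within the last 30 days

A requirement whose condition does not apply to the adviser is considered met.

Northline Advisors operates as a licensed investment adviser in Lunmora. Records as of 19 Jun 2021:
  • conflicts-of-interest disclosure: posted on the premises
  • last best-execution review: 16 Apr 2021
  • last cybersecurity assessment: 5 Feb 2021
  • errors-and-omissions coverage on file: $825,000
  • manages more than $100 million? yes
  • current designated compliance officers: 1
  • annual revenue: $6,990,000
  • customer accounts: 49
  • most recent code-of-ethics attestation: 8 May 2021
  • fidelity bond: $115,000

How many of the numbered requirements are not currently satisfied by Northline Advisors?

6

1. conflicts-of-interest disclosure present → met
2. cybersecurity assessment 134 days ago vs limit 90 → not met
3. fidelity bond $115,000 < $125,000 → not met
4. condition 'manages more than $100 million' holds; best-execution review 64 days ago vs limit 60 → not met
5. errors-and-omissions coverage $825,000 < $1,125,000 → not met
6. designated compliance officers 1 < 2 → not met
7. code-of-ethics attestation 42 days ago vs limit 30 → not met
Not met: 6 of 7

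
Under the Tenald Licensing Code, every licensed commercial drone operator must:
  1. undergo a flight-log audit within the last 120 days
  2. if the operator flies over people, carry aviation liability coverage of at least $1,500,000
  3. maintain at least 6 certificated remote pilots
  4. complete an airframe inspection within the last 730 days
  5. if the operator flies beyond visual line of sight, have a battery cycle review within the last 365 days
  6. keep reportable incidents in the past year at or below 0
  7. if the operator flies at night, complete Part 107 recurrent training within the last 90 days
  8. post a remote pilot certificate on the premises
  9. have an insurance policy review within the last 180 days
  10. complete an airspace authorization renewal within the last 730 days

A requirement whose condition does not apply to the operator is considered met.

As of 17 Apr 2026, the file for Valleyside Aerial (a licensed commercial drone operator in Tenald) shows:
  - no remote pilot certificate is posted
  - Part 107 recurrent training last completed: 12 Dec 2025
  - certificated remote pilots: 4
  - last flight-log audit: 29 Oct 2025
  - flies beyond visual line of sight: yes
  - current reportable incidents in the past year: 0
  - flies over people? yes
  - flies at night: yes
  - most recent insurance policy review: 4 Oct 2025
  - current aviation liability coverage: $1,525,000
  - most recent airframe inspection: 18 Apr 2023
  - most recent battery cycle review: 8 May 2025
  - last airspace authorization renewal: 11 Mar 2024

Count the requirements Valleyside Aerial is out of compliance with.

1. flight-log audit 170 days ago vs limit 120 → not met
2. condition 'flies over people' holds; aviation liability coverage $1,525,000 ≥ $1,500,000 → met
3. certificated remote pilots 4 < 6 → not met
4. airframe inspection 1095 days ago vs limit 730 → not met
5. condition 'flies beyond visual line of sight' holds; battery cycle review 344 days ago vs limit 365 → met
6. reportable incidents in the past year 0 ≤ 0 → met
7. condition 'flies at night' holds; Part 107 recurrent training 126 days ago vs limit 90 → not met
8. remote pilot certificate absent → not met
9. insurance policy review 195 days ago vs limit 180 → not met
10. airspace authorization renewal 767 days ago vs limit 730 → not met
Not met: 7 of 10

7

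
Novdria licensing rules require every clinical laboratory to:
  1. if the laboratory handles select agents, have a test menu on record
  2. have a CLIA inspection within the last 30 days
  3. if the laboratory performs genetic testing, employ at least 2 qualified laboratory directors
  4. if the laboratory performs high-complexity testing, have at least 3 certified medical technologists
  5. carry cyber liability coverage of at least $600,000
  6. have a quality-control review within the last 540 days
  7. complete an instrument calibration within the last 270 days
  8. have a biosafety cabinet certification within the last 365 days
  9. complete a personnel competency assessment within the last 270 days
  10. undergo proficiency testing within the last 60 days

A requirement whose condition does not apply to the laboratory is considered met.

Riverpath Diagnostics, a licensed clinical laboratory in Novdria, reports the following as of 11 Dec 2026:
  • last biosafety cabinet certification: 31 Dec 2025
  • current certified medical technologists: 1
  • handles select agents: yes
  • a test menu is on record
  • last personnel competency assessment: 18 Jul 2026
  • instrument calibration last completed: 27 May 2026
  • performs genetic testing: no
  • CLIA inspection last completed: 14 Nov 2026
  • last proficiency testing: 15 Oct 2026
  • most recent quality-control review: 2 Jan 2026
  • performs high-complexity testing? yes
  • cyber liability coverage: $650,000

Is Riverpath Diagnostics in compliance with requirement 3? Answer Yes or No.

3. condition 'performs genetic testing' does not hold → requirement n/a → met

Yes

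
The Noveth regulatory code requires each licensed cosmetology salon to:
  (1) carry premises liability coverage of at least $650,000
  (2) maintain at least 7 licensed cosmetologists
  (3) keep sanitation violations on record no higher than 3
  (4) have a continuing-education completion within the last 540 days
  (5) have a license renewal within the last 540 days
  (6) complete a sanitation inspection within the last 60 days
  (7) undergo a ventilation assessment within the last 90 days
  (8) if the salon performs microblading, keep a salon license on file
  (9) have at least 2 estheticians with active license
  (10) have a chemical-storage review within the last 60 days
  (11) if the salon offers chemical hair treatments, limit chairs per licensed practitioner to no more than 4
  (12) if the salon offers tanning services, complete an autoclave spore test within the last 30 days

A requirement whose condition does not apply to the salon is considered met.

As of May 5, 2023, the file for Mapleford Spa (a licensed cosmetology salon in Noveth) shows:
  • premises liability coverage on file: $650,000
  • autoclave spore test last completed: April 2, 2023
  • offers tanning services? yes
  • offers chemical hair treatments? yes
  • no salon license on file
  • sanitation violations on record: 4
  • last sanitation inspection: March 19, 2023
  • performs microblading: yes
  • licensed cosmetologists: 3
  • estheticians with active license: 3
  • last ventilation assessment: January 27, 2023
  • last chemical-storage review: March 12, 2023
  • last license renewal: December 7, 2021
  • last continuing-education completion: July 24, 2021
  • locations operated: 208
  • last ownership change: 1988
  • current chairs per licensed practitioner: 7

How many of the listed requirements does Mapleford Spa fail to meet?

7

1. premises liability coverage $650,000 ≥ $650,000 → met
2. licensed cosmetologists 3 < 7 → not met
3. sanitation violations on record 4 > 3 → not met
4. continuing-education completion 650 days ago vs limit 540 → not met
5. license renewal 514 days ago vs limit 540 → met
6. sanitation inspection 47 days ago vs limit 60 → met
7. ventilation assessment 98 days ago vs limit 90 → not met
8. condition 'performs microblading' holds; salon license absent → not met
9. estheticians with active license 3 ≥ 2 → met
10. chemical-storage review 54 days ago vs limit 60 → met
11. condition 'offers chemical hair treatments' holds; chairs per licensed practitioner 7 > 4 → not met
12. condition 'offers tanning services' holds; autoclave spore test 33 days ago vs limit 30 → not met
Not met: 7 of 12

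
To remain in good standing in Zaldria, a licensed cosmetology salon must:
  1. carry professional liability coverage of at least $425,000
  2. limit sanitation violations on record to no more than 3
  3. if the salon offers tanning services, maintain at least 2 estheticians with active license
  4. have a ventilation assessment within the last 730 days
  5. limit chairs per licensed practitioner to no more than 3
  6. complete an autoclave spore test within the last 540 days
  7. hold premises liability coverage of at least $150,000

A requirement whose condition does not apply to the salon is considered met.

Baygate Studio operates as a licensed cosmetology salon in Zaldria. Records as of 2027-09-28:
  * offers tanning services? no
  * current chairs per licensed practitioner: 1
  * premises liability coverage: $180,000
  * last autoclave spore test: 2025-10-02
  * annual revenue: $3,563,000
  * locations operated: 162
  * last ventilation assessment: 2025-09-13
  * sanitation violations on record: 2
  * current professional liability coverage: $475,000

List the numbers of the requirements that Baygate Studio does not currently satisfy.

4, 6

1. professional liability coverage $475,000 ≥ $425,000 → met
2. sanitation violations on record 2 ≤ 3 → met
3. condition 'offers tanning services' does not hold → requirement n/a → met
4. ventilation assessment 745 days ago vs limit 730 → not met
5. chairs per licensed practitioner 1 ≤ 3 → met
6. autoclave spore test 726 days ago vs limit 540 → not met
7. premises liability coverage $180,000 ≥ $150,000 → met
Not met: 4, 6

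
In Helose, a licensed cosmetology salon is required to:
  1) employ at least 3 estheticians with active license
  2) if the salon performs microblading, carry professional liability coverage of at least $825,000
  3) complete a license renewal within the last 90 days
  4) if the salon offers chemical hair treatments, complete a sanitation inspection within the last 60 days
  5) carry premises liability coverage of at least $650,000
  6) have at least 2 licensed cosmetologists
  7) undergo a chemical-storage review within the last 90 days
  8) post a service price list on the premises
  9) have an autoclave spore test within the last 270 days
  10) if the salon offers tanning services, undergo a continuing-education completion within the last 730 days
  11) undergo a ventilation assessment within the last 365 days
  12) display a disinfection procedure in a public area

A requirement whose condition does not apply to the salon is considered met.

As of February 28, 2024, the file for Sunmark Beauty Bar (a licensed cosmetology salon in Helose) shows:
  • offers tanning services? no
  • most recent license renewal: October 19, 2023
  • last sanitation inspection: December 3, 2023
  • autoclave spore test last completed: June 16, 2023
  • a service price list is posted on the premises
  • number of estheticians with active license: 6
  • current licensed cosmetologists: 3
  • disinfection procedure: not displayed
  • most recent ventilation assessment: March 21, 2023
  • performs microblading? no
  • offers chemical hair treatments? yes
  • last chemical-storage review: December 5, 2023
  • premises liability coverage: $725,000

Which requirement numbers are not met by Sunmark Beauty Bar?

3, 4, 12

1. estheticians with active license 6 ≥ 3 → met
2. condition 'performs microblading' does not hold → requirement n/a → met
3. license renewal 132 days ago vs limit 90 → not met
4. condition 'offers chemical hair treatments' holds; sanitation inspection 87 days ago vs limit 60 → not met
5. premises liability coverage $725,000 ≥ $650,000 → met
6. licensed cosmetologists 3 ≥ 2 → met
7. chemical-storage review 85 days ago vs limit 90 → met
8. service price list present → met
9. autoclave spore test 257 days ago vs limit 270 → met
10. condition 'offers tanning services' does not hold → requirement n/a → met
11. ventilation assessment 344 days ago vs limit 365 → met
12. disinfection procedure absent → not met
Not met: 3, 4, 12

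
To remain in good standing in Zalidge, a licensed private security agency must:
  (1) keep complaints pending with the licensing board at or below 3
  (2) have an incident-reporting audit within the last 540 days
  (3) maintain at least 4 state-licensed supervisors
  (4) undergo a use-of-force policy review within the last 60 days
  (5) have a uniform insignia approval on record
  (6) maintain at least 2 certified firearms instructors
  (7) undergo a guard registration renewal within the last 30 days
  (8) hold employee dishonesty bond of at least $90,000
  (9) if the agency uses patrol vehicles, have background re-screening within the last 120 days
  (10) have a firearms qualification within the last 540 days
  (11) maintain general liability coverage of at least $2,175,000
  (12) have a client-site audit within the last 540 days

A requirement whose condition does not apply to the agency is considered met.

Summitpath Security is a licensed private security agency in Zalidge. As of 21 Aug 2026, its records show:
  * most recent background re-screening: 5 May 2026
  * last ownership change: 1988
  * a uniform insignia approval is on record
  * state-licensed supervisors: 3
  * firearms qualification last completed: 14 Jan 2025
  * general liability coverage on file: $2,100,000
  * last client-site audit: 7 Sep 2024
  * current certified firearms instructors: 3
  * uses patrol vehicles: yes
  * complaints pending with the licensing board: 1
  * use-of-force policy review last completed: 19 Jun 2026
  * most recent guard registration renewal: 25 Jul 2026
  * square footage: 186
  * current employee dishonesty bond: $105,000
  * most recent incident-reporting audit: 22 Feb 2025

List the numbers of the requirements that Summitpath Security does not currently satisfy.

2, 3, 4, 10, 11, 12

1. complaints pending with the licensing board 1 ≤ 3 → met
2. incident-reporting audit 545 days ago vs limit 540 → not met
3. state-licensed supervisors 3 < 4 → not met
4. use-of-force policy review 63 days ago vs limit 60 → not met
5. uniform insignia approval present → met
6. certified firearms instructors 3 ≥ 2 → met
7. guard registration renewal 27 days ago vs limit 30 → met
8. employee dishonesty bond $105,000 ≥ $90,000 → met
9. condition 'uses patrol vehicles' holds; background re-screening 108 days ago vs limit 120 → met
10. firearms qualification 584 days ago vs limit 540 → not met
11. general liability coverage $2,100,000 < $2,175,000 → not met
12. client-site audit 713 days ago vs limit 540 → not met
Not met: 2, 3, 4, 10, 11, 12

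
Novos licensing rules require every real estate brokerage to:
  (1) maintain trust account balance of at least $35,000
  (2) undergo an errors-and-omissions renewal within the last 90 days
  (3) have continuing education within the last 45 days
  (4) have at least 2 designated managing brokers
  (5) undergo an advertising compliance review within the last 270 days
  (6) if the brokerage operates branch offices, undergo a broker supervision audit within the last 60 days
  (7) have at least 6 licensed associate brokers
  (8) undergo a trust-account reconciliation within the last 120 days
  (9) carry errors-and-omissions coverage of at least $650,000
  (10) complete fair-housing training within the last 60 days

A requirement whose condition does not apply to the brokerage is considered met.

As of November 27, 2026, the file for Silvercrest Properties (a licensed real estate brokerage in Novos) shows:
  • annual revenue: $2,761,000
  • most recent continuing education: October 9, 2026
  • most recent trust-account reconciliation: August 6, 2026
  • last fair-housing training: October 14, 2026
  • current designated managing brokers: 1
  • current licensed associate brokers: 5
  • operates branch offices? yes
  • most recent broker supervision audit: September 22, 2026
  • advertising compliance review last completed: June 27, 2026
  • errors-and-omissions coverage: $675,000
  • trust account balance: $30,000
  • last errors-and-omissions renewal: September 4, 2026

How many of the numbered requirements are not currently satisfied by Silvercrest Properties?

5

1. trust account balance $30,000 < $35,000 → not met
2. errors-and-omissions renewal 84 days ago vs limit 90 → met
3. continuing education 49 days ago vs limit 45 → not met
4. designated managing brokers 1 < 2 → not met
5. advertising compliance review 153 days ago vs limit 270 → met
6. condition 'operates branch offices' holds; broker supervision audit 66 days ago vs limit 60 → not met
7. licensed associate brokers 5 < 6 → not met
8. trust-account reconciliation 113 days ago vs limit 120 → met
9. errors-and-omissions coverage $675,000 ≥ $650,000 → met
10. fair-housing training 44 days ago vs limit 60 → met
Not met: 5 of 10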